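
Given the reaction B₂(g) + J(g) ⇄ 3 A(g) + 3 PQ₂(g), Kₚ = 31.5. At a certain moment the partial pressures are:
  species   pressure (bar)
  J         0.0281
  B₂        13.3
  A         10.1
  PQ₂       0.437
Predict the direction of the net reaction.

Qₚ = P(A)³·P(PQ₂)³ / (P(B₂)·P(J)) = (10.1)³·(0.437)³ / ((13.3)·(0.0281)) = 230
Qₚ = 230 > Kₚ = 31.5, so the reverse reaction proceeds.

in the reverse direction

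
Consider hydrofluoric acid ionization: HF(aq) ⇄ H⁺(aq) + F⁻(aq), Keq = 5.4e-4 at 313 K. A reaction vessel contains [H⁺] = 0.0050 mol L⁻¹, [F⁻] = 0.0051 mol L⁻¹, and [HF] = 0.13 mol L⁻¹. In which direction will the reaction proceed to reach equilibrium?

to the right

Q = [H⁺]·[F⁻] / [HF] = (0.0050)·(0.0051) / (0.13) = 2.0e-4
Q = 2.0e-4 < Keq = 5.4e-4, so the forward reaction proceeds.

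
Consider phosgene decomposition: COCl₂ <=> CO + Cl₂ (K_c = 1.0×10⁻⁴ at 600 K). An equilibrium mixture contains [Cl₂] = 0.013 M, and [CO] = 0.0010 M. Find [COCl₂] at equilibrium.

[COCl₂] = 0.13 M

At equilibrium, K_c = [CO]·[Cl₂] / [COCl₂] = 1.0×10⁻⁴.
(0.0010)·(0.013) / ([COCl₂]) = 1.0×10⁻⁴
[COCl₂] = 0.130 = 0.13 M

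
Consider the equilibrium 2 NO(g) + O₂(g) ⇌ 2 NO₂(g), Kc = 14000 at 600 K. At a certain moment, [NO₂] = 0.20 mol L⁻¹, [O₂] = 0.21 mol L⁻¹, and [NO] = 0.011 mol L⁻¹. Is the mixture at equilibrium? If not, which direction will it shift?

no; Q < K, reaction proceeds forward

Qc = [NO₂]² / ([NO]²·[O₂]) = (0.20)² / ((0.011)²·(0.21)) = 1600
Qc = 1600 < Kc = 14000: net forward reaction.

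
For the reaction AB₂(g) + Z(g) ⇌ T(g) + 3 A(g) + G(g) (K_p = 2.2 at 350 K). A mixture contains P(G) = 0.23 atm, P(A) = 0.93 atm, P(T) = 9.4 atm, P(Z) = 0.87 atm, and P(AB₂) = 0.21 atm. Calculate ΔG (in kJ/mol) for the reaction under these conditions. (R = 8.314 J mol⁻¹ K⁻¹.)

ΔG = 4.26 kJ/mol

Q_p = P(T)·P(A)³·P(G) / (P(AB₂)·P(Z)) = (9.4)·(0.93)³·(0.23) / ((0.21)·(0.87)) = 9.52
ΔG = RT ln(Q_p/K_p) = (8.314 J mol⁻¹ K⁻¹)(350 K) × ln(9.52/2.2)
   = (2.910 kJ/mol)(1.465) = 4.26 kJ/mol
ΔG > 0, so the forward reaction is non-spontaneous (proceeds in reverse).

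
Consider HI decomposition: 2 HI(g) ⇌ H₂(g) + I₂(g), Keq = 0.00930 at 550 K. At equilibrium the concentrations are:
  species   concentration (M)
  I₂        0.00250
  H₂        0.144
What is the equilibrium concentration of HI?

[HI] = 0.197 M

At equilibrium, Keq = [H₂]·[I₂] / [HI]² = 0.00930.
(0.144)·(0.00250) / ([HI])² = 0.00930
[HI]² = 0.0387 ⇒ [HI] = 0.197 M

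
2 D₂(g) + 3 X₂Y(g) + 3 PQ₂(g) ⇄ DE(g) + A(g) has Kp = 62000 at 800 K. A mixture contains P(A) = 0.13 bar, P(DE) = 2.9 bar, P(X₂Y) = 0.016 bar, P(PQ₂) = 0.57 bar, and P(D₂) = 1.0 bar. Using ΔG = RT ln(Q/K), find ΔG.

Qp = P(DE)·P(A) / (P(D₂)²·P(X₂Y)³·P(PQ₂)³) = (2.9)·(0.13) / ((1.0)²·(0.016)³·(0.57)³) = 4.97×10⁵
ΔG = RT ln(Qp/Kp) = (8.314 J mol⁻¹ K⁻¹)(800 K) × ln(4.97×10⁵/62000)
   = (6.651 kJ/mol)(2.081) = 13.8 kJ/mol
ΔG > 0, so the forward reaction is non-spontaneous (proceeds in reverse).

ΔG = 13.8 kJ/mol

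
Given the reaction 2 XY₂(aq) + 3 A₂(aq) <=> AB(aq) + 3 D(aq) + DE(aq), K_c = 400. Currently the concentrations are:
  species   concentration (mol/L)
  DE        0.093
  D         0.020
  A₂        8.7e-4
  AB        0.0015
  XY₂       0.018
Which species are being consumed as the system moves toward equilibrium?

AB, D, DE (products)

Q_c = [AB]·[D]³·[DE] / ([XY₂]²·[A₂]³) = (0.0015)·(0.020)³·(0.093) / ((0.018)²·(8.7e-4)³) = 5200
Q_c = 5200 > K_c = 400: net reverse reaction.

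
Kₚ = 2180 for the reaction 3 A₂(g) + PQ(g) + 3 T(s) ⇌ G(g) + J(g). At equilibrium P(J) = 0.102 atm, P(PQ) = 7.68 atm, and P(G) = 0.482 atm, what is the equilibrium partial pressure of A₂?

(T is a pure solid — omitted from Kₚ.)
At equilibrium, Kₚ = P(G)·P(J) / (P(A₂)³·P(PQ)) = 2180.
(0.482)·(0.102) / ((P(A₂))³·(7.68)) = 2180
P(A₂)³ = 2.94×10⁻⁶ ⇒ P(A₂) = 0.0143 atm

P(A₂) = 0.0143 atm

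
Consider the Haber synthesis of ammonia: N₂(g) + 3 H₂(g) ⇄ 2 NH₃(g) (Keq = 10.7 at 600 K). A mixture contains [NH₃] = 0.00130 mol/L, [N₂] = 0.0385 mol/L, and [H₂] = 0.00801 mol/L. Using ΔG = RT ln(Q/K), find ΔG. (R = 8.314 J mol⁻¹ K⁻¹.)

Q = [NH₃]² / ([N₂]·[H₂]³) = (0.00130)² / ((0.0385)·(0.00801)³) = 85.4
ΔG = RT ln(Q/Keq) = (8.314 J mol⁻¹ K⁻¹)(600 K) × ln(85.4/10.7)
   = (4.988 kJ/mol)(2.077) = 10.4 kJ/mol
ΔG > 0, so the forward reaction is non-spontaneous (proceeds in reverse).

ΔG = 10.4 kJ/mol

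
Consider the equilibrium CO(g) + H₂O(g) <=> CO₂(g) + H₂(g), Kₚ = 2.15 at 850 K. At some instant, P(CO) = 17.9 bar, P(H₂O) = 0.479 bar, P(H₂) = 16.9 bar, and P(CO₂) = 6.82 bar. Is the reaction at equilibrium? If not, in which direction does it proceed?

in the reverse direction

Qₚ = P(CO₂)·P(H₂) / (P(CO)·P(H₂O)) = (6.82)·(16.9) / ((17.9)·(0.479)) = 13.4
Qₚ = 13.4 > Kₚ = 2.15, so the reverse reaction proceeds.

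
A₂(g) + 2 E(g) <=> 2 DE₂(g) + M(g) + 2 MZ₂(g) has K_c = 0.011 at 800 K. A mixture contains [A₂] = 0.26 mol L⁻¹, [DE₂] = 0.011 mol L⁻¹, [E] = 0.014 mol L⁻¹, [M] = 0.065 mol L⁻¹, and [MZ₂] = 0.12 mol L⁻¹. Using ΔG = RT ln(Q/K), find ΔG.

ΔG = -10.6 kJ/mol

Q_c = [DE₂]²·[M]·[MZ₂]² / ([A₂]·[E]²) = (0.011)²·(0.065)·(0.12)² / ((0.26)·(0.014)²) = 0.00222
ΔG = RT ln(Q_c/K_c) = (8.314 J mol⁻¹ K⁻¹)(800 K) × ln(0.00222/0.011)
   = (6.651 kJ/mol)(-1.600) = -10.6 kJ/mol
ΔG < 0, so the forward reaction is spontaneous (proceeds forward).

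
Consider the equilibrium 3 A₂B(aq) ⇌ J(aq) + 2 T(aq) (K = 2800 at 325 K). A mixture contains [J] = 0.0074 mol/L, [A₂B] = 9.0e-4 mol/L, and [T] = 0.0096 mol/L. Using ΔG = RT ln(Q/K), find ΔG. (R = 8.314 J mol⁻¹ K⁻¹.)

ΔG = -2.96 kJ/mol

Q = [J]·[T]² / [A₂B]³ = (0.0074)·(0.0096)² / (9.0e-4)³ = 936
ΔG = RT ln(Q/K) = (8.314 J mol⁻¹ K⁻¹)(325 K) × ln(936/2800)
   = (2.702 kJ/mol)(-1.096) = -2.96 kJ/mol
ΔG < 0, so the forward reaction is spontaneous (proceeds forward).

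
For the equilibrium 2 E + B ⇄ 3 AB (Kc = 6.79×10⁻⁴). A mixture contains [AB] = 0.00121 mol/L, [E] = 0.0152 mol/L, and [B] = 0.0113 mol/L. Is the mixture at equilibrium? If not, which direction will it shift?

yes, at equilibrium

Qc = [AB]³ / ([E]²·[B]) = (0.00121)³ / ((0.0152)²·(0.0113)) = 6.79×10⁻⁴
Qc = 6.79×10⁻⁴ = Kc; the system is at equilibrium.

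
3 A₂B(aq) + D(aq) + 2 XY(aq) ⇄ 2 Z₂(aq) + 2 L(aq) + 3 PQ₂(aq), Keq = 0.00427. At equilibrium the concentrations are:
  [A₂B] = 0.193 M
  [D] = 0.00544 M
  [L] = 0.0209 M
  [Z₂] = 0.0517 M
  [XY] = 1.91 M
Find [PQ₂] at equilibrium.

[PQ₂] = 0.805 M

At equilibrium, Keq = [Z₂]²·[L]²·[PQ₂]³ / ([A₂B]³·[D]·[XY]²) = 0.00427.
(0.0517)²·(0.0209)²·([PQ₂])³ / ((0.193)³·(0.00544)·(1.91)²) = 0.00427
[PQ₂]³ = 0.522 ⇒ [PQ₂] = 0.805 M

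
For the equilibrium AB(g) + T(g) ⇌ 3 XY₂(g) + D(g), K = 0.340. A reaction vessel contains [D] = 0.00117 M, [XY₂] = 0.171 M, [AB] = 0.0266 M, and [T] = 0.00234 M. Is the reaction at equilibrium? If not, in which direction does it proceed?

forward (toward products)

Q = [XY₂]³·[D] / ([AB]·[T]) = (0.171)³·(0.00117) / ((0.0266)·(0.00234)) = 0.0940
Q = 0.0940 < K = 0.340, so the forward reaction proceeds.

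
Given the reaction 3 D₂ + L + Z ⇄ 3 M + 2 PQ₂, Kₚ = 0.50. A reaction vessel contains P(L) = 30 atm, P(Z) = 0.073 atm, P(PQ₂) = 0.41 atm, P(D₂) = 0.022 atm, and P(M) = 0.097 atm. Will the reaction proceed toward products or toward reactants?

in the reverse direction

Qₚ = P(M)³·P(PQ₂)² / (P(D₂)³·P(L)·P(Z)) = (0.097)³·(0.41)² / ((0.022)³·(30)·(0.073)) = 6.6
Qₚ = 6.6 > Kₚ = 0.50, so the reverse reaction proceeds.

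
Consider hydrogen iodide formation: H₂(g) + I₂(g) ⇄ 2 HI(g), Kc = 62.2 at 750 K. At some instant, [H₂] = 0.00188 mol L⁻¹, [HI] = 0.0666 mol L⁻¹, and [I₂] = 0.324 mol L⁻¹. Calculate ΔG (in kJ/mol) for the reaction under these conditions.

Qc = [HI]² / ([H₂]·[I₂]) = (0.0666)² / ((0.00188)·(0.324)) = 7.28
ΔG = RT ln(Qc/Kc) = (8.314 J mol⁻¹ K⁻¹)(750 K) × ln(7.28/62.2)
   = (6.236 kJ/mol)(-2.145) = -13.4 kJ/mol
ΔG < 0, so the forward reaction is spontaneous (proceeds forward).

ΔG = -13.4 kJ/mol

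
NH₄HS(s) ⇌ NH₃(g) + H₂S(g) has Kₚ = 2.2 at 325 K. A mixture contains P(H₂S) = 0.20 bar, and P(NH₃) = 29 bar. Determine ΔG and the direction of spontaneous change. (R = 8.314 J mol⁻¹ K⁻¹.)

ΔG = 2.62 kJ/mol; the forward reaction is non-spontaneous

(NH₄HS is a pure solid — omitted from Qₚ.)
Qₚ = P(NH₃)·P(H₂S) = (29)·(0.20) = 5.80
ΔG = RT ln(Qₚ/Kₚ) = (8.314 J mol⁻¹ K⁻¹)(325 K) × ln(5.80/2.2)
   = (2.702 kJ/mol)(0.9694) = 2.62 kJ/mol
ΔG > 0, so the forward reaction is non-spontaneous (proceeds in reverse).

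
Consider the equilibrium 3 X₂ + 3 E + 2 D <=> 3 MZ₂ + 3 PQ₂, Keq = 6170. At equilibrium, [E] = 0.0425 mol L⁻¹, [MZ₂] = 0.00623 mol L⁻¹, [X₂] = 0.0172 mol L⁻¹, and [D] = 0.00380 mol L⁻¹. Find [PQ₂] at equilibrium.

At equilibrium, Keq = [MZ₂]³·[PQ₂]³ / ([X₂]³·[E]³·[D]²) = 6170.
(0.00623)³·([PQ₂])³ / ((0.0172)³·(0.0425)³·(0.00380)²) = 6170
[PQ₂]³ = 1.44×10⁻⁴ ⇒ [PQ₂] = 0.0524 mol L⁻¹

[PQ₂] = 0.0524 mol L⁻¹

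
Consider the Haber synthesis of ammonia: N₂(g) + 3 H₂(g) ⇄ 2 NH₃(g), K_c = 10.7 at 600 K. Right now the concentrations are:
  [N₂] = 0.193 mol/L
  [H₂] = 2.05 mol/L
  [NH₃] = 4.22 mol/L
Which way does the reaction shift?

neither direction; the system is at equilibrium

Q_c = [NH₃]² / ([N₂]·[H₂]³) = (4.22)² / ((0.193)·(2.05)³) = 10.7
Q_c = 10.7 = K_c, so the system is already at equilibrium.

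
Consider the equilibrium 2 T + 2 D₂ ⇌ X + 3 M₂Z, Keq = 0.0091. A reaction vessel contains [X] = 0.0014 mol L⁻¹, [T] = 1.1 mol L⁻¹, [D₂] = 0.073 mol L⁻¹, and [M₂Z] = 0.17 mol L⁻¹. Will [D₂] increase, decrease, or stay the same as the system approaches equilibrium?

decrease

Q = [X]·[M₂Z]³ / ([T]²·[D₂]²) = (0.0014)·(0.17)³ / ((1.1)²·(0.073)²) = 0.0011
Q = 0.0011 < Keq = 0.0091: net forward reaction.
D₂ is a reactant, so it decreases.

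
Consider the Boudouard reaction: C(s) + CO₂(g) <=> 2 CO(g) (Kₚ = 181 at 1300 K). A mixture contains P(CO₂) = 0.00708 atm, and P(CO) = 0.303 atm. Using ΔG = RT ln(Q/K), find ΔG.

ΔG = -28.5 kJ/mol

(C is a pure solid — omitted from Qₚ.)
Qₚ = P(CO)² / P(CO₂) = (0.303)² / (0.00708) = 13.0
ΔG = RT ln(Qₚ/Kₚ) = (8.314 J mol⁻¹ K⁻¹)(1300 K) × ln(13.0/181)
   = (10.81 kJ/mol)(-2.634) = -28.5 kJ/mol
ΔG < 0, so the forward reaction is spontaneous (proceeds forward).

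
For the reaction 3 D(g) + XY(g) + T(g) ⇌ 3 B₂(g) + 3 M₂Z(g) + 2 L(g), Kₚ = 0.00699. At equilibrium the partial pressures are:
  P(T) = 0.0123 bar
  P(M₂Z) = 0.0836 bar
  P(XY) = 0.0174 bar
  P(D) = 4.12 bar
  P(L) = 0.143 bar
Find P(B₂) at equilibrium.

P(B₂) = 2.06 bar

At equilibrium, Kₚ = P(B₂)³·P(M₂Z)³·P(L)² / (P(D)³·P(XY)·P(T)) = 0.00699.
(P(B₂))³·(0.0836)³·(0.143)² / ((4.12)³·(0.0174)·(0.0123)) = 0.00699
P(B₂)³ = 8.76 ⇒ P(B₂) = 2.06 bar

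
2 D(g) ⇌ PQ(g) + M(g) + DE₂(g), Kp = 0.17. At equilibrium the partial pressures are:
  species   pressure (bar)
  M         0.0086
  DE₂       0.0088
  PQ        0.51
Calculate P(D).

At equilibrium, Kp = P(PQ)·P(M)·P(DE₂) / P(D)² = 0.17.
(0.51)·(0.0086)·(0.0088) / (P(D))² = 0.17
P(D)² = 2.27×10⁻⁴ ⇒ P(D) = 0.015 bar

P(D) = 0.015 bar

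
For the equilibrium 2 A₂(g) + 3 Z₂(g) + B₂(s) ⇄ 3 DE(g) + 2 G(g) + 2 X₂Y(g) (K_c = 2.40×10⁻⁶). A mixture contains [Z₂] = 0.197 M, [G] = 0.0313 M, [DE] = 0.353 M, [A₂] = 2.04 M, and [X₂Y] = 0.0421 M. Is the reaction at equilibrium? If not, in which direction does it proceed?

at equilibrium

(B₂ is a pure solid — omitted from Q_c.)
Q_c = [DE]³·[G]²·[X₂Y]² / ([A₂]²·[Z₂]³) = (0.353)³·(0.0313)²·(0.0421)² / ((2.04)²·(0.197)³) = 2.40×10⁻⁶
Q_c = 2.40×10⁻⁶ = K_c, so the system is already at equilibrium.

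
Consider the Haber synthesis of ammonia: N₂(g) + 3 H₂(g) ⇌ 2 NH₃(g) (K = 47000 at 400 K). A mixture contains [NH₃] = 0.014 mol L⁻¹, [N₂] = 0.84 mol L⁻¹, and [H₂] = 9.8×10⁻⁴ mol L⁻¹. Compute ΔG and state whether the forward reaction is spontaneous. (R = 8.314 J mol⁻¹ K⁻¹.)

ΔG = 5.53 kJ/mol; the forward reaction is non-spontaneous

Q = [NH₃]² / ([N₂]·[H₂]³) = (0.014)² / ((0.84)·(9.8×10⁻⁴)³) = 2.48×10⁵
ΔG = RT ln(Q/K) = (8.314 J mol⁻¹ K⁻¹)(400 K) × ln(2.48×10⁵/47000)
   = (3.326 kJ/mol)(1.663) = 5.53 kJ/mol
ΔG > 0, so the forward reaction is non-spontaneous (proceeds in reverse).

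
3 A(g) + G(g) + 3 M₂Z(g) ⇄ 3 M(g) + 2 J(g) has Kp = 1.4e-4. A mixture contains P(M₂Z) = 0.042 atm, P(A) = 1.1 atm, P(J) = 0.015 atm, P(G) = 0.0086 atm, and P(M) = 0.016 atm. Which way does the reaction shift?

Qp = P(M)³·P(J)² / (P(A)³·P(G)·P(M₂Z)³) = (0.016)³·(0.015)² / ((1.1)³·(0.0086)·(0.042)³) = 0.0011
Qp = 0.0011 > Kp = 1.4e-4, so the reverse reaction proceeds.

in the reverse direction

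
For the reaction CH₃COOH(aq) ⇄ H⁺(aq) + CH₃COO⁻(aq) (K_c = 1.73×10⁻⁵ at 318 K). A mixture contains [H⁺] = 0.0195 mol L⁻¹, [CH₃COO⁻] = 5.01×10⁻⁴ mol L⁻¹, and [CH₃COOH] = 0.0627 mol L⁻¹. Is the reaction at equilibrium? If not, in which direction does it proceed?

in the reverse direction

Q_c = [H⁺]·[CH₃COO⁻] / [CH₃COOH] = (0.0195)·(5.01×10⁻⁴) / (0.0627) = 1.56×10⁻⁴
Q_c = 1.56×10⁻⁴ > K_c = 1.73×10⁻⁵, so the reverse reaction proceeds.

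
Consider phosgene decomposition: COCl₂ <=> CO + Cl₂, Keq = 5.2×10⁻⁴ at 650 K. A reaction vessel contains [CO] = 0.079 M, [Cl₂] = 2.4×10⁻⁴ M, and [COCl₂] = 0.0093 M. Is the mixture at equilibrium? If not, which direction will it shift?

Q = [CO]·[Cl₂] / [COCl₂] = (0.079)·(2.4×10⁻⁴) / (0.0093) = 0.0020
Q = 0.0020 > Keq = 5.2×10⁻⁴: net reverse reaction.

no; Q > K, reaction proceeds in reverse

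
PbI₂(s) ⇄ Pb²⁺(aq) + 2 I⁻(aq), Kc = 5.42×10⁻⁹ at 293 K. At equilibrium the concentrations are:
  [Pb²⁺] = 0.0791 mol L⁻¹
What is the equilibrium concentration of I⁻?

[I⁻] = 2.62×10⁻⁴ mol L⁻¹

(PbI₂ is a pure solid — omitted from Kc.)
At equilibrium, Kc = [Pb²⁺]·[I⁻]² = 5.42×10⁻⁹.
(0.0791)·([I⁻])² = 5.42×10⁻⁹
[I⁻]² = 6.85×10⁻⁸ ⇒ [I⁻] = 2.62×10⁻⁴ mol L⁻¹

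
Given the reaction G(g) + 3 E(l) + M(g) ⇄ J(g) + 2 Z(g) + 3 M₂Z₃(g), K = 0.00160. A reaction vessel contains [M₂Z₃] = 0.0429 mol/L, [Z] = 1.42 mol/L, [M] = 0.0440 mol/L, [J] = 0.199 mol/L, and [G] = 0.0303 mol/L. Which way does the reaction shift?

(E is a pure liquid — omitted from Q.)
Q = [J]·[Z]²·[M₂Z₃]³ / ([G]·[M]) = (0.199)·(1.42)²·(0.0429)³ / ((0.0303)·(0.0440)) = 0.0238
Q = 0.0238 > K = 0.00160, so the reverse reaction proceeds.

toward reactants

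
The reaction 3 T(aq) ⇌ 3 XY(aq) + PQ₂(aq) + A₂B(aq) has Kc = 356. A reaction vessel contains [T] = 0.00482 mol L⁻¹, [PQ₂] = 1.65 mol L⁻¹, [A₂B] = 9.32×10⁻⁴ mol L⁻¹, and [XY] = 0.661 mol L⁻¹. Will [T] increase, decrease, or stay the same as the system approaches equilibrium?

Qc = [XY]³·[PQ₂]·[A₂B] / [T]³ = (0.661)³·(1.65)·(9.32×10⁻⁴) / (0.00482)³ = 3970
Qc = 3970 > Kc = 356: net reverse reaction.
T is a reactant, so it increases.

increase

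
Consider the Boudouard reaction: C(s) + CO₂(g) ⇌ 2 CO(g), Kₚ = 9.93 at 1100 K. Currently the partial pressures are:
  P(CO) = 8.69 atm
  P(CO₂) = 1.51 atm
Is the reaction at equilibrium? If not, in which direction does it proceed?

to the left

(C is a pure solid — omitted from Qₚ.)
Qₚ = P(CO)² / P(CO₂) = (8.69)² / (1.51) = 50.0
Qₚ = 50.0 > Kₚ = 9.93, so the reverse reaction proceeds.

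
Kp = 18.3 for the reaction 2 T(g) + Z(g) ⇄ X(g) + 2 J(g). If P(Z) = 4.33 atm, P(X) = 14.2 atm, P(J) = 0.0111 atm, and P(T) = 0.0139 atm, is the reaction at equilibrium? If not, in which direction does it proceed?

forward (toward products)

Qp = P(X)·P(J)² / (P(T)²·P(Z)) = (14.2)·(0.0111)² / ((0.0139)²·(4.33)) = 2.09
Qp = 2.09 < Kp = 18.3, so the forward reaction proceeds.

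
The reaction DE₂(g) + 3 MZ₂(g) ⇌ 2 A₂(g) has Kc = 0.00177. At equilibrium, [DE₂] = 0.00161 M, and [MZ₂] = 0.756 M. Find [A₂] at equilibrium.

[A₂] = 0.00111 M

At equilibrium, Kc = [A₂]² / ([DE₂]·[MZ₂]³) = 0.00177.
([A₂])² / ((0.00161)·(0.756)³) = 0.00177
[A₂]² = 1.23×10⁻⁶ ⇒ [A₂] = 0.00111 M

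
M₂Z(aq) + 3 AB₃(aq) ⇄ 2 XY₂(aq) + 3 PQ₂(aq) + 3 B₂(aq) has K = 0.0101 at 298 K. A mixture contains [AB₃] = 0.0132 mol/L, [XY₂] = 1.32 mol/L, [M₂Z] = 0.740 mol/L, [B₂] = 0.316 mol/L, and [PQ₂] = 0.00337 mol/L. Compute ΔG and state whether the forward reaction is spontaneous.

ΔG = -5.20 kJ/mol; the forward reaction is spontaneous

Q = [XY₂]²·[PQ₂]³·[B₂]³ / ([M₂Z]·[AB₃]³) = (1.32)²·(0.00337)³·(0.316)³ / ((0.740)·(0.0132)³) = 0.00124
ΔG = RT ln(Q/K) = (8.314 J mol⁻¹ K⁻¹)(298 K) × ln(0.00124/0.0101)
   = (2.478 kJ/mol)(-2.097) = -5.20 kJ/mol
ΔG < 0, so the forward reaction is spontaneous (proceeds forward).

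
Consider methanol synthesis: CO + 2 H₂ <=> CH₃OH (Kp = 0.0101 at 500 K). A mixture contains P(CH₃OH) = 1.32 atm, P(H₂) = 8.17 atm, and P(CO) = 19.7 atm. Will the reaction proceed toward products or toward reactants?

in the forward direction

Qp = P(CH₃OH) / (P(CO)·P(H₂)²) = (1.32) / ((19.7)·(8.17)²) = 0.00100
Qp = 0.00100 < Kp = 0.0101, so the forward reaction proceeds.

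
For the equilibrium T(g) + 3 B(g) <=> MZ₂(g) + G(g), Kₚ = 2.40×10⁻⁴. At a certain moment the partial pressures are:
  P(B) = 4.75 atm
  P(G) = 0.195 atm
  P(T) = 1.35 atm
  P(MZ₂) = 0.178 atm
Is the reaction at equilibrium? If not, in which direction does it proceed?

at equilibrium

Qₚ = P(MZ₂)·P(G) / (P(T)·P(B)³) = (0.178)·(0.195) / ((1.35)·(4.75)³) = 2.40×10⁻⁴
Qₚ = 2.40×10⁻⁴ = Kₚ, so the system is already at equilibrium.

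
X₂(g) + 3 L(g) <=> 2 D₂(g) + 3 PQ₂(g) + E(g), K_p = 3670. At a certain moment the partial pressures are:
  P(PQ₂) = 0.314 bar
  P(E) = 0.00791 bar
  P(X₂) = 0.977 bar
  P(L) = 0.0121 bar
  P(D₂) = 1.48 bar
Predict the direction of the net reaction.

Q_p = P(D₂)²·P(PQ₂)³·P(E) / (P(X₂)·P(L)³) = (1.48)²·(0.314)³·(0.00791) / ((0.977)·(0.0121)³) = 310
Q_p = 310 < K_p = 3670, so the forward reaction proceeds.

in the forward direction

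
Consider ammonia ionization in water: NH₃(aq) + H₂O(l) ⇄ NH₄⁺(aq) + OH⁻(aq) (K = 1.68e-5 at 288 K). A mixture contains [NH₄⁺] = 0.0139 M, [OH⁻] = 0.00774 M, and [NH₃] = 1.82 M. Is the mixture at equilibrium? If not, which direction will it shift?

no; Q > K, reaction proceeds in reverse

(H₂O is a pure liquid — omitted from Q.)
Q = [NH₄⁺]·[OH⁻] / [NH₃] = (0.0139)·(0.00774) / (1.82) = 5.91e-5
Q = 5.91e-5 > K = 1.68e-5: net reverse reaction.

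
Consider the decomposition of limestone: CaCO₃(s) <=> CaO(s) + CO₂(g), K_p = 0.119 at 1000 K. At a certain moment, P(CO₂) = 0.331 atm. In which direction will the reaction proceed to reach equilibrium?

(CaCO₃, CaO are pure solids — omitted from Q_p.)
Q_p = P(CO₂) = 0.331
Q_p = 0.331 > K_p = 0.119, so the reverse reaction proceeds.

to the left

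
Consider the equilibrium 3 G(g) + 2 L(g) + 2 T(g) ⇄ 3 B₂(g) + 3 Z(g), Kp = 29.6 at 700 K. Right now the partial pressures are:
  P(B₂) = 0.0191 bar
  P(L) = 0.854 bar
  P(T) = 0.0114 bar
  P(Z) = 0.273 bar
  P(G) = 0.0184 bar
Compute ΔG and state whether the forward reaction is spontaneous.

ΔG = 12.2 kJ/mol; the forward reaction is non-spontaneous

Qp = P(B₂)³·P(Z)³ / (P(G)³·P(L)²·P(T)²) = (0.0191)³·(0.273)³ / ((0.0184)³·(0.854)²·(0.0114)²) = 240
ΔG = RT ln(Qp/Kp) = (8.314 J mol⁻¹ K⁻¹)(700 K) × ln(240/29.6)
   = (5.820 kJ/mol)(2.093) = 12.2 kJ/mol
ΔG > 0, so the forward reaction is non-spontaneous (proceeds in reverse).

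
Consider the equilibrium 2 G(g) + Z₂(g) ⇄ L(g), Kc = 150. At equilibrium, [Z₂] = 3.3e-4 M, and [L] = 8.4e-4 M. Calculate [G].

At equilibrium, Kc = [L] / ([G]²·[Z₂]) = 150.
(8.4e-4) / (([G])²·(3.3e-4)) = 150
[G]² = 0.0170 ⇒ [G] = 0.13 M

[G] = 0.13 M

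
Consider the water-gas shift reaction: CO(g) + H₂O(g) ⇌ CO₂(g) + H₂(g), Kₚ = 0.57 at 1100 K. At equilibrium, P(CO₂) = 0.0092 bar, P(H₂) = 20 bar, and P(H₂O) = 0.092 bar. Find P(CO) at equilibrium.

P(CO) = 3.5 bar

At equilibrium, Kₚ = P(CO₂)·P(H₂) / (P(CO)·P(H₂O)) = 0.57.
(0.0092)·(20) / ((P(CO))·(0.092)) = 0.57
P(CO) = 3.51 = 3.5 bar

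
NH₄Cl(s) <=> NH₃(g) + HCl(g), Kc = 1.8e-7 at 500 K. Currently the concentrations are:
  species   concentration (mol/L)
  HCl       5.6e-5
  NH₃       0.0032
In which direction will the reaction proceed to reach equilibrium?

(NH₄Cl is a pure solid — omitted from Qc.)
Qc = [NH₃]·[HCl] = (0.0032)·(5.6e-5) = 1.8e-7
Qc = 1.8e-7 = Kc, so the system is already at equilibrium.

at equilibrium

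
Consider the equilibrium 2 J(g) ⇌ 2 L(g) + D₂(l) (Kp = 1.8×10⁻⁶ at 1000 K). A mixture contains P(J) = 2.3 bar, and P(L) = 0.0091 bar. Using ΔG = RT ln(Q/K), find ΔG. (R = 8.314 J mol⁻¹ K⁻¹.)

ΔG = 18.0 kJ/mol

(D₂ is a pure liquid — omitted from Qp.)
Qp = P(L)² / P(J)² = (0.0091)² / (2.3)² = 1.57×10⁻⁵
ΔG = RT ln(Qp/Kp) = (8.314 J mol⁻¹ K⁻¹)(1000 K) × ln(1.57×10⁻⁵/1.8×10⁻⁶)
   = (8.314 kJ/mol)(2.166) = 18.0 kJ/mol
ΔG > 0, so the forward reaction is non-spontaneous (proceeds in reverse).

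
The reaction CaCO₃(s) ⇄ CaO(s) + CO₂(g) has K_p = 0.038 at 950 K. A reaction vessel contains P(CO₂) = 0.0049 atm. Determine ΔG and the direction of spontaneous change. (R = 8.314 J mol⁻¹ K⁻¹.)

ΔG = -16.2 kJ/mol; the forward reaction is spontaneous

(CaCO₃, CaO are pure solids — omitted from Q_p.)
Q_p = P(CO₂) = 0.00490
ΔG = RT ln(Q_p/K_p) = (8.314 J mol⁻¹ K⁻¹)(950 K) × ln(0.00490/0.038)
   = (7.898 kJ/mol)(-2.048) = -16.2 kJ/mol
ΔG < 0, so the forward reaction is spontaneous (proceeds forward).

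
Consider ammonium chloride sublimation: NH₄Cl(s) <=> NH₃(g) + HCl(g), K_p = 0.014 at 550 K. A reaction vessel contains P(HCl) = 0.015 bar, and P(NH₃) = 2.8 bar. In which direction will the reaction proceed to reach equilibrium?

reverse (toward reactants)

(NH₄Cl is a pure solid — omitted from Q_p.)
Q_p = P(NH₃)·P(HCl) = (2.8)·(0.015) = 0.042
Q_p = 0.042 > K_p = 0.014, so the reverse reaction proceeds.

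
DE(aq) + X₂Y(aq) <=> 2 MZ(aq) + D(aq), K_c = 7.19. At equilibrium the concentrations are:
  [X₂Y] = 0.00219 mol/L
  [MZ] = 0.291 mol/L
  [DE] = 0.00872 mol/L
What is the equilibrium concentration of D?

At equilibrium, K_c = [MZ]²·[D] / ([DE]·[X₂Y]) = 7.19.
(0.291)²·([D]) / ((0.00872)·(0.00219)) = 7.19
[D] = 0.00162 mol/L

[D] = 0.00162 mol/L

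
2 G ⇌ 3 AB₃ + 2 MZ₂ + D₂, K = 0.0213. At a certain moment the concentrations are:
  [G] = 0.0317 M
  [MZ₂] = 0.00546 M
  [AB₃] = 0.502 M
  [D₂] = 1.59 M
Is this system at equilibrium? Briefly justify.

no; Q < K, reaction proceeds forward

Q = [AB₃]³·[MZ₂]²·[D₂] / [G]² = (0.502)³·(0.00546)²·(1.59) / (0.0317)² = 0.00597
Q = 0.00597 < K = 0.0213: net forward reaction.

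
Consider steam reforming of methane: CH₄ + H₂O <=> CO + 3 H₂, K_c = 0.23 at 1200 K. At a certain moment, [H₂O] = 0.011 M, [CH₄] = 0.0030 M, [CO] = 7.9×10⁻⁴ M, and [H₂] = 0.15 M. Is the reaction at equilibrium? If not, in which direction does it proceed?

to the right

Q_c = [CO]·[H₂]³ / ([CH₄]·[H₂O]) = (7.9×10⁻⁴)·(0.15)³ / ((0.0030)·(0.011)) = 0.081
Q_c = 0.081 < K_c = 0.23, so the forward reaction proceeds.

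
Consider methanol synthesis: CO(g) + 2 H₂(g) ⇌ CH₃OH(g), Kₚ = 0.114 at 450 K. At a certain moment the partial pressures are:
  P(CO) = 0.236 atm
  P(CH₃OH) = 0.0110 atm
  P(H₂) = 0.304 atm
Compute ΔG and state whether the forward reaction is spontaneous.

ΔG = 5.56 kJ/mol; the forward reaction is non-spontaneous

Qₚ = P(CH₃OH) / (P(CO)·P(H₂)²) = (0.0110) / ((0.236)·(0.304)²) = 0.504
ΔG = RT ln(Qₚ/Kₚ) = (8.314 J mol⁻¹ K⁻¹)(450 K) × ln(0.504/0.114)
   = (3.741 kJ/mol)(1.486) = 5.56 kJ/mol
ΔG > 0, so the forward reaction is non-spontaneous (proceeds in reverse).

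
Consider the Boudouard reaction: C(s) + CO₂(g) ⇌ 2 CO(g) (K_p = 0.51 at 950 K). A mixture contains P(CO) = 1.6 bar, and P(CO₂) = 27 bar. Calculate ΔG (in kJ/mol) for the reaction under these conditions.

ΔG = -13.3 kJ/mol

(C is a pure solid — omitted from Q_p.)
Q_p = P(CO)² / P(CO₂) = (1.6)² / (27) = 0.0948
ΔG = RT ln(Q_p/K_p) = (8.314 J mol⁻¹ K⁻¹)(950 K) × ln(0.0948/0.51)
   = (7.898 kJ/mol)(-1.683) = -13.3 kJ/mol
ΔG < 0, so the forward reaction is spontaneous (proceeds forward).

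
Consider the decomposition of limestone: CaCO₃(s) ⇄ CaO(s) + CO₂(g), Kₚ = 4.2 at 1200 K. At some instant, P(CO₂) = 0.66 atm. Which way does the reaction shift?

forward (toward products)

(CaCO₃, CaO are pure solids — omitted from Qₚ.)
Qₚ = P(CO₂) = 0.66
Qₚ = 0.66 < Kₚ = 4.2, so the forward reaction proceeds.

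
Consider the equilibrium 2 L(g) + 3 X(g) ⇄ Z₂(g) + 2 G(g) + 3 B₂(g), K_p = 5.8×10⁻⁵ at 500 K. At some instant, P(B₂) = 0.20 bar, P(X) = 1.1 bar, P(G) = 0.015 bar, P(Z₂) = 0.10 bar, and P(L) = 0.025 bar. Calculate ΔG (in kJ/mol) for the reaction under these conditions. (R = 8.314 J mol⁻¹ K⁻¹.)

Q_p = P(Z₂)·P(G)²·P(B₂)³ / (P(L)²·P(X)³) = (0.10)·(0.015)²·(0.20)³ / ((0.025)²·(1.1)³) = 2.16×10⁻⁴
ΔG = RT ln(Q_p/K_p) = (8.314 J mol⁻¹ K⁻¹)(500 K) × ln(2.16×10⁻⁴/5.8×10⁻⁵)
   = (4.157 kJ/mol)(1.315) = 5.47 kJ/mol
ΔG > 0, so the forward reaction is non-spontaneous (proceeds in reverse).

ΔG = 5.47 kJ/mol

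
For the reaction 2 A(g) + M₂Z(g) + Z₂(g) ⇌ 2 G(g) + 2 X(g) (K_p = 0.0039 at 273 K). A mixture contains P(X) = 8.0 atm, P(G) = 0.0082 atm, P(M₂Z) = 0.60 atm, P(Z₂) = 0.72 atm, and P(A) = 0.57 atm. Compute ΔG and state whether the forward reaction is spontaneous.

ΔG = 4.68 kJ/mol; the forward reaction is non-spontaneous

Q_p = P(G)²·P(X)² / (P(A)²·P(M₂Z)·P(Z₂)) = (0.0082)²·(8.0)² / ((0.57)²·(0.60)·(0.72)) = 0.0307
ΔG = RT ln(Q_p/K_p) = (8.314 J mol⁻¹ K⁻¹)(273 K) × ln(0.0307/0.0039)
   = (2.270 kJ/mol)(2.063) = 4.68 kJ/mol
ΔG > 0, so the forward reaction is non-spontaneous (proceeds in reverse).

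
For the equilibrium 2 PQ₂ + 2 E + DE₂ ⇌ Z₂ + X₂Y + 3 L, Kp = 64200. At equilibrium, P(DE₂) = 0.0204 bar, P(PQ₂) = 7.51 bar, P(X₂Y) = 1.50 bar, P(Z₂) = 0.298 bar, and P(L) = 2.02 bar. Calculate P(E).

P(E) = 0.00706 bar

At equilibrium, Kp = P(Z₂)·P(X₂Y)·P(L)³ / (P(PQ₂)²·P(E)²·P(DE₂)) = 64200.
(0.298)·(1.50)·(2.02)³ / ((7.51)²·(P(E))²·(0.0204)) = 64200
P(E)² = 4.99×10⁻⁵ ⇒ P(E) = 0.00706 bar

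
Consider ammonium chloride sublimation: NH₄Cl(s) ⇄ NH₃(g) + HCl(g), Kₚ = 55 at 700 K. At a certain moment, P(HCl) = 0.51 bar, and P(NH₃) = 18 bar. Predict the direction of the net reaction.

in the forward direction

(NH₄Cl is a pure solid — omitted from Qₚ.)
Qₚ = P(NH₃)·P(HCl) = (18)·(0.51) = 9.2
Qₚ = 9.2 < Kₚ = 55, so the forward reaction proceeds.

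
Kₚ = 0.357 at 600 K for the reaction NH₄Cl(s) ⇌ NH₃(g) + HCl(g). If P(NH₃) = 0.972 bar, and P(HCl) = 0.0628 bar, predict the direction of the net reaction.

forward (toward products)

(NH₄Cl is a pure solid — omitted from Qₚ.)
Qₚ = P(NH₃)·P(HCl) = (0.972)·(0.0628) = 0.0610
Qₚ = 0.0610 < Kₚ = 0.357, so the forward reaction proceeds.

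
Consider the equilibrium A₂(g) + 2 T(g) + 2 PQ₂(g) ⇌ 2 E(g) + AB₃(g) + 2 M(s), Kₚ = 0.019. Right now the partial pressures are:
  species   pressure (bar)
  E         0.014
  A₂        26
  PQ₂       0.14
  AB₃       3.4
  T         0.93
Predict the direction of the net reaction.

toward products

(M is a pure solid — omitted from Qₚ.)
Qₚ = P(E)²·P(AB₃) / (P(A₂)·P(T)²·P(PQ₂)²) = (0.014)²·(3.4) / ((26)·(0.93)²·(0.14)²) = 0.0015
Qₚ = 0.0015 < Kₚ = 0.019, so the forward reaction proceeds.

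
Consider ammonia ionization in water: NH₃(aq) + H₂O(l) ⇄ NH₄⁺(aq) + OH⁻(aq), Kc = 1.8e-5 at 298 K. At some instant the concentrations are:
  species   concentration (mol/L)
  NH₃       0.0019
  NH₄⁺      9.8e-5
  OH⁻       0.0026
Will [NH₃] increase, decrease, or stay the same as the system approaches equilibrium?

increase

(H₂O is a pure liquid — omitted from Qc.)
Qc = [NH₄⁺]·[OH⁻] / [NH₃] = (9.8e-5)·(0.0026) / (0.0019) = 1.3e-4
Qc = 1.3e-4 > Kc = 1.8e-5: net reverse reaction.
NH₃ is a reactant, so it increases.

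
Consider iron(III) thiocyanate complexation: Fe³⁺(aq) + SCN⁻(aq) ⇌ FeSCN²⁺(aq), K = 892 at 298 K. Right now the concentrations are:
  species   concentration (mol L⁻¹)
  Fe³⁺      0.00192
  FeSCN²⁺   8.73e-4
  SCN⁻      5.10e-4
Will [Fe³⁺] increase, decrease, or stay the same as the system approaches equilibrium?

stay the same

Q = [FeSCN²⁺] / ([Fe³⁺]·[SCN⁻]) = (8.73e-4) / ((0.00192)·(5.10e-4)) = 892
Q = 892 = K; the system is at equilibrium.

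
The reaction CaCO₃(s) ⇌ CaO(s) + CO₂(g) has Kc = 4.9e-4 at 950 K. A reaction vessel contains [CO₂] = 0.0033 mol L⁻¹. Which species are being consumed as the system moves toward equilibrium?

CaO, CO₂ (products)

(CaCO₃, CaO are pure solids — omitted from Qc.)
Qc = [CO₂] = 0.0033
Qc = 0.0033 > Kc = 4.9e-4: net reverse reaction.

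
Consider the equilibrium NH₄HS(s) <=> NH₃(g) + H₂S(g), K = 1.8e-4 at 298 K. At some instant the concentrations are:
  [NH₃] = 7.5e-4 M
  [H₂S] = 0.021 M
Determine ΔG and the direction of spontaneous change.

ΔG = -6.04 kJ/mol; the forward reaction is spontaneous

(NH₄HS is a pure solid — omitted from Q.)
Q = [NH₃]·[H₂S] = (7.5e-4)·(0.021) = 1.57e-5
ΔG = RT ln(Q/K) = (8.314 J mol⁻¹ K⁻¹)(298 K) × ln(1.57e-5/1.8e-4)
   = (2.478 kJ/mol)(-2.439) = -6.04 kJ/mol
ΔG < 0, so the forward reaction is spontaneous (proceeds forward).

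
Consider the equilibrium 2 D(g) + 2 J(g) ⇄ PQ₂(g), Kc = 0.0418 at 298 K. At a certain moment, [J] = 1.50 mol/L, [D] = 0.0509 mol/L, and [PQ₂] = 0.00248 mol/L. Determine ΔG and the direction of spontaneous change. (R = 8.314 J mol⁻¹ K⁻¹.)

Qc = [PQ₂] / ([D]²·[J]²) = (0.00248) / ((0.0509)²·(1.50)²) = 0.425
ΔG = RT ln(Qc/Kc) = (8.314 J mol⁻¹ K⁻¹)(298 K) × ln(0.425/0.0418)
   = (2.478 kJ/mol)(2.319) = 5.75 kJ/mol
ΔG > 0, so the forward reaction is non-spontaneous (proceeds in reverse).

ΔG = 5.75 kJ/mol; the forward reaction is non-spontaneous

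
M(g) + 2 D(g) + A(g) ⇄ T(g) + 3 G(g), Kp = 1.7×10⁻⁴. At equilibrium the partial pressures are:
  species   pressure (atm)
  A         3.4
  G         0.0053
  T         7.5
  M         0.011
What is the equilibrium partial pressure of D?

At equilibrium, Kp = P(T)·P(G)³ / (P(M)·P(D)²·P(A)) = 1.7×10⁻⁴.
(7.5)·(0.0053)³ / ((0.011)·(P(D))²·(3.4)) = 1.7×10⁻⁴
P(D)² = 0.176 ⇒ P(D) = 0.42 atm

P(D) = 0.42 atm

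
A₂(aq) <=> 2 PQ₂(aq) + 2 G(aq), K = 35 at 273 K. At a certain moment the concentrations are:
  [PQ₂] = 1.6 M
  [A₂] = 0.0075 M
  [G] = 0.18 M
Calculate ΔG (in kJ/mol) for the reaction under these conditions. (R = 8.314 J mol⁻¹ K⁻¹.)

ΔG = -2.61 kJ/mol

Q = [PQ₂]²·[G]² / [A₂] = (1.6)²·(0.18)² / (0.0075) = 11.1
ΔG = RT ln(Q/K) = (8.314 J mol⁻¹ K⁻¹)(273 K) × ln(11.1/35)
   = (2.270 kJ/mol)(-1.148) = -2.61 kJ/mol
ΔG < 0, so the forward reaction is spontaneous (proceeds forward).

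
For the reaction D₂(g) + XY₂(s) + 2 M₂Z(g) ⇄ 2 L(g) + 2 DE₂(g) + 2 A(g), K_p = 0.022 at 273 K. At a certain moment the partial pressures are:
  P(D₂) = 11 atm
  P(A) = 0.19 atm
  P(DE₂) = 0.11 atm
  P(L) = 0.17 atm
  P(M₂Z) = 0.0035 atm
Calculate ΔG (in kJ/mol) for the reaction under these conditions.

(XY₂ is a pure solid — omitted from Q_p.)
Q_p = P(L)²·P(DE₂)²·P(A)² / (P(D₂)·P(M₂Z)²) = (0.17)²·(0.11)²·(0.19)² / ((11)·(0.0035)²) = 0.0937
ΔG = RT ln(Q_p/K_p) = (8.314 J mol⁻¹ K⁻¹)(273 K) × ln(0.0937/0.022)
   = (2.270 kJ/mol)(1.449) = 3.29 kJ/mol
ΔG > 0, so the forward reaction is non-spontaneous (proceeds in reverse).

ΔG = 3.29 kJ/mol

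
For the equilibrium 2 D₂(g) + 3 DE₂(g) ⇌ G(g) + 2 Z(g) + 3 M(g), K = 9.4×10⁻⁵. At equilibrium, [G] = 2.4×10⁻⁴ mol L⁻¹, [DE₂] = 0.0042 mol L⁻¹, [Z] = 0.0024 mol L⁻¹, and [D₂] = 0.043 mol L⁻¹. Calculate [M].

[M] = 0.021 mol L⁻¹

At equilibrium, K = [G]·[Z]²·[M]³ / ([D₂]²·[DE₂]³) = 9.4×10⁻⁵.
(2.4×10⁻⁴)·(0.0024)²·([M])³ / ((0.043)²·(0.0042)³) = 9.4×10⁻⁵
[M]³ = 9.31×10⁻⁶ ⇒ [M] = 0.021 mol L⁻¹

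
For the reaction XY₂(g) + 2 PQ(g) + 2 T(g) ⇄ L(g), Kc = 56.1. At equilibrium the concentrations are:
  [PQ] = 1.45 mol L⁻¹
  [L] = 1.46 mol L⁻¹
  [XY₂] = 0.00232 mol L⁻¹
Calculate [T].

[T] = 2.31 mol L⁻¹

At equilibrium, Kc = [L] / ([XY₂]·[PQ]²·[T]²) = 56.1.
(1.46) / ((0.00232)·(1.45)²·([T])²) = 56.1
[T]² = 5.34 ⇒ [T] = 2.31 mol L⁻¹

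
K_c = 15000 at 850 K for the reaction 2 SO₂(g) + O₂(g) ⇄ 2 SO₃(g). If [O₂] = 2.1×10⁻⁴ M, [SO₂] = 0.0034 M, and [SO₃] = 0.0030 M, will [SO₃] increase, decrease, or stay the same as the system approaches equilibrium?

increase

Q_c = [SO₃]² / ([SO₂]²·[O₂]) = (0.0030)² / ((0.0034)²·(2.1×10⁻⁴)) = 3700
Q_c = 3700 < K_c = 15000: net forward reaction.
SO₃ is a product, so it increases.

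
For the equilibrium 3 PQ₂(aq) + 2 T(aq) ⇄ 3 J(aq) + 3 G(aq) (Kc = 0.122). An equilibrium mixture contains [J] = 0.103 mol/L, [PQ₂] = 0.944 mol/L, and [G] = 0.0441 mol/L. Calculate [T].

At equilibrium, Kc = [J]³·[G]³ / ([PQ₂]³·[T]²) = 0.122.
(0.103)³·(0.0441)³ / ((0.944)³·([T])²) = 0.122
[T]² = 9.13×10⁻⁷ ⇒ [T] = 9.56×10⁻⁴ mol/L

[T] = 9.56×10⁻⁴ mol/L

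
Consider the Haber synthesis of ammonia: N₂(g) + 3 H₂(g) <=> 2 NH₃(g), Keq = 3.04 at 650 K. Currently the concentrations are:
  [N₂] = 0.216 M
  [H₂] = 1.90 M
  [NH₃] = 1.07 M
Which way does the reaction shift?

Q = [NH₃]² / ([N₂]·[H₂]³) = (1.07)² / ((0.216)·(1.90)³) = 0.773
Q = 0.773 < Keq = 3.04, so the forward reaction proceeds.

forward (toward products)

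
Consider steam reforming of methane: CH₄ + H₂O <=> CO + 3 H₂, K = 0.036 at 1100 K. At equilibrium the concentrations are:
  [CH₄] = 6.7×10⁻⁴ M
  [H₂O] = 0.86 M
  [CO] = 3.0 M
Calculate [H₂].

[H₂] = 0.019 M

At equilibrium, K = [CO]·[H₂]³ / ([CH₄]·[H₂O]) = 0.036.
(3.0)·([H₂])³ / ((6.7×10⁻⁴)·(0.86)) = 0.036
[H₂]³ = 6.91×10⁻⁶ ⇒ [H₂] = 0.019 M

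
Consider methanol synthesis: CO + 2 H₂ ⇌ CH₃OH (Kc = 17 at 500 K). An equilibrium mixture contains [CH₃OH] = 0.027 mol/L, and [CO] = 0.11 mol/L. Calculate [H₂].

[H₂] = 0.12 mol/L

At equilibrium, Kc = [CH₃OH] / ([CO]·[H₂]²) = 17.
(0.027) / ((0.11)·([H₂])²) = 17
[H₂]² = 0.0144 ⇒ [H₂] = 0.12 mol/L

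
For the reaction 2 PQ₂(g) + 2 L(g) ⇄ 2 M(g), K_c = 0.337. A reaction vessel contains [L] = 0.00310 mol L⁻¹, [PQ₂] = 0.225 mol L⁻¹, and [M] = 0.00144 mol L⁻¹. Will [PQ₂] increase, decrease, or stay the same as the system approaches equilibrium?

increase

Q_c = [M]² / ([PQ₂]²·[L]²) = (0.00144)² / ((0.225)²·(0.00310)²) = 4.26
Q_c = 4.26 > K_c = 0.337: net reverse reaction.
PQ₂ is a reactant, so it increases.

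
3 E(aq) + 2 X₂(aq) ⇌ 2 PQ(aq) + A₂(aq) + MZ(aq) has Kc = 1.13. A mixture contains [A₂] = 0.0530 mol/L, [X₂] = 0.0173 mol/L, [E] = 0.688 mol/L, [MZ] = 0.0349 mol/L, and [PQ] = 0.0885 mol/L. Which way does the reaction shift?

Qc = [PQ]²·[A₂]·[MZ] / ([E]³·[X₂]²) = (0.0885)²·(0.0530)·(0.0349) / ((0.688)³·(0.0173)²) = 0.149
Qc = 0.149 < Kc = 1.13, so the forward reaction proceeds.

to the right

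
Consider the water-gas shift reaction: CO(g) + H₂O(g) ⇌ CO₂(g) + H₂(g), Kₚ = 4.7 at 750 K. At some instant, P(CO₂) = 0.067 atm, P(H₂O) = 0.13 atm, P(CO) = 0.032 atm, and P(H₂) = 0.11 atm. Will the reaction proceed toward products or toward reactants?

Qₚ = P(CO₂)·P(H₂) / (P(CO)·P(H₂O)) = (0.067)·(0.11) / ((0.032)·(0.13)) = 1.8
Qₚ = 1.8 < Kₚ = 4.7, so the forward reaction proceeds.

to the right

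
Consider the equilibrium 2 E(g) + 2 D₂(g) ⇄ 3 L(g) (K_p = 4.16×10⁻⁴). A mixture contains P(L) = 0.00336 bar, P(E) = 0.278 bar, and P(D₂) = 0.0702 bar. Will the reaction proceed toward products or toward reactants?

to the right

Q_p = P(L)³ / (P(E)²·P(D₂)²) = (0.00336)³ / ((0.278)²·(0.0702)²) = 9.96×10⁻⁵
Q_p = 9.96×10⁻⁵ < K_p = 4.16×10⁻⁴, so the forward reaction proceeds.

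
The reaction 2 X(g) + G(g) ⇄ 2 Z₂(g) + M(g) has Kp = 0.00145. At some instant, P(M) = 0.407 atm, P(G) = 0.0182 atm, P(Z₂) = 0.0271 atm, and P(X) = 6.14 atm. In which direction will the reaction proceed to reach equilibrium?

Qp = P(Z₂)²·P(M) / (P(X)²·P(G)) = (0.0271)²·(0.407) / ((6.14)²·(0.0182)) = 4.36×10⁻⁴
Qp = 4.36×10⁻⁴ < Kp = 0.00145, so the forward reaction proceeds.

forward (toward products)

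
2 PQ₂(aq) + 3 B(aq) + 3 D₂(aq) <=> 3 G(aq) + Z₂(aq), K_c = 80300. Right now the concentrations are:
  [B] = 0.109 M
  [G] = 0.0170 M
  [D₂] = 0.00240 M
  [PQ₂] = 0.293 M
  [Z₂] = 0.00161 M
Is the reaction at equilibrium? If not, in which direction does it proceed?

Q_c = [G]³·[Z₂] / ([PQ₂]²·[B]³·[D₂]³) = (0.0170)³·(0.00161) / ((0.293)²·(0.109)³·(0.00240)³) = 5150
Q_c = 5150 < K_c = 80300, so the forward reaction proceeds.

forward (toward products)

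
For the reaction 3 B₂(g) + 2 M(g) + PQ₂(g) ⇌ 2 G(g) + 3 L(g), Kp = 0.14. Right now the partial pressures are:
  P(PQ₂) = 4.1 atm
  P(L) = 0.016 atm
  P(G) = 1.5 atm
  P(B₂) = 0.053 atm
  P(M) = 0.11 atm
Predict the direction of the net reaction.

Qp = P(G)²·P(L)³ / (P(B₂)³·P(M)²·P(PQ₂)) = (1.5)²·(0.016)³ / ((0.053)³·(0.11)²·(4.1)) = 1.2
Qp = 1.2 > Kp = 0.14, so the reverse reaction proceeds.

toward reactants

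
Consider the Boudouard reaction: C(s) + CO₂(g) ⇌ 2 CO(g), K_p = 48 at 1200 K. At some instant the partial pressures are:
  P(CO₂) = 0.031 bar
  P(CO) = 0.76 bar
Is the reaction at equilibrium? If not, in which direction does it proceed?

to the right

(C is a pure solid — omitted from Q_p.)
Q_p = P(CO)² / P(CO₂) = (0.76)² / (0.031) = 19
Q_p = 19 < K_p = 48, so the forward reaction proceeds.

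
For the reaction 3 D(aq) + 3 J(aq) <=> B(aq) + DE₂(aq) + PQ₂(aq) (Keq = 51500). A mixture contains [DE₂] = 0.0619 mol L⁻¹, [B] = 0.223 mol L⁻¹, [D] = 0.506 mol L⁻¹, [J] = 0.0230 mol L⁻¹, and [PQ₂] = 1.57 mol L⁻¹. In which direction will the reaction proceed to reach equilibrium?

Q = [B]·[DE₂]·[PQ₂] / ([D]³·[J]³) = (0.223)·(0.0619)·(1.57) / ((0.506)³·(0.0230)³) = 13700
Q = 13700 < Keq = 51500, so the forward reaction proceeds.

forward (toward products)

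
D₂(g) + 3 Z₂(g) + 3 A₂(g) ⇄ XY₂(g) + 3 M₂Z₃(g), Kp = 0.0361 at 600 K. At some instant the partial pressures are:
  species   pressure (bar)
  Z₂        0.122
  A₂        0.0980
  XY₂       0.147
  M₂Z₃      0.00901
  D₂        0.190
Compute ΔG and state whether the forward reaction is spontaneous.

ΔG = 11.1 kJ/mol; the forward reaction is non-spontaneous

Qp = P(XY₂)·P(M₂Z₃)³ / (P(D₂)·P(Z₂)³·P(A₂)³) = (0.147)·(0.00901)³ / ((0.190)·(0.122)³·(0.0980)³) = 0.331
ΔG = RT ln(Qp/Kp) = (8.314 J mol⁻¹ K⁻¹)(600 K) × ln(0.331/0.0361)
   = (4.988 kJ/mol)(2.216) = 11.1 kJ/mol
ΔG > 0, so the forward reaction is non-spontaneous (proceeds in reverse).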